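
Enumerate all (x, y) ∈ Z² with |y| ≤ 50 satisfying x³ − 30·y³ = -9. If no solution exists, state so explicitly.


The equation is x³ - 30y³ = -9. For fixed y, x³ = 30·y³ − 9, so a solution requires the RHS to be a perfect cube.
Strategy: iterate y from -50 to 50, compute RHS = 30·y³ − 9, and check whether it is a (positive or negative) perfect cube.
Check small values of y:
  y = 0: RHS = -9 is not a perfect cube.
  y = 1: RHS = 21 is not a perfect cube.
  y = -1: RHS = -39 is not a perfect cube.
  y = 2: RHS = 231 is not a perfect cube.
  y = -2: RHS = -249 is not a perfect cube.
  y = 3: RHS = 801 is not a perfect cube.
  y = -3: RHS = -819 is not a perfect cube.
Continuing the search up to |y| = 50 finds no solutions either.
No (x, y) in the scanned range satisfies the equation.

No integer solutions with |y| ≤ 50.


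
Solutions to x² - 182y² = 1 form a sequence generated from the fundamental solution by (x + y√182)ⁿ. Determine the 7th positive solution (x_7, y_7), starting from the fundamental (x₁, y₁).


Step 1: Find the fundamental solution (x₁, y₁) of x² - 182y² = 1.
  Expand √182 as a continued fraction. a₀ = ⌊√182⌋ = 13; iterate m_{k+1} = d_k·a_k − m_k, d_{k+1} = (182 − m_{k+1}²)/d_k, a_{k+1} = ⌊(a₀ + m_{k+1})/d_{k+1}⌋ (starting m₀ = 0, d₀ = 1), with convergents p_k = a_k·p_{k-1} + p_{k-2}, q_k = a_k·q_{k-1} + q_{k-2} (p₋₁ = 1, q₋₁ = 0):
  k = 0: a₀ = 13; p₀/q₀ = 13/1; p₀² − 182·q₀² = 169 − 182 = -13.
  k = 1: m = 13, d = 13, a = ⌊(13 + 13)/13⌋ = 2; p/q = (2·13 + 1)/(2·1 + 0) = 27/2; p² − 182·q² = 729 − 728 = 1.
  The first convergent with p² − 182·q² = 1 gives the fundamental solution (x₁, y₁) = (27, 2).
Step 2: Apply the recurrence (x_{n+1}, y_{n+1}) = (x₁x_n + 182y₁y_n, x₁y_n + y₁x_n) repeatedly.
  From (x_1, y_1) = (27, 2): x_2 = 27·27 + 182·2·2 = 1457; y_2 = 27·2 + 2·27 = 108.
  From (x_2, y_2) = (1457, 108): x_3 = 27·1457 + 182·2·108 = 78651; y_3 = 27·108 + 2·1457 = 5830.
  From (x_3, y_3) = (78651, 5830): x_4 = 27·78651 + 182·2·5830 = 4245697; y_4 = 27·5830 + 2·78651 = 314712.
  From (x_4, y_4) = (4245697, 314712): x_5 = 27·4245697 + 182·2·314712 = 229188987; y_5 = 27·314712 + 2·4245697 = 16988618.
  From (x_5, y_5) = (229188987, 16988618): x_6 = 27·229188987 + 182·2·16988618 = 12371959601; y_6 = 27·16988618 + 2·229188987 = 917070660.
  From (x_6, y_6) = (12371959601, 917070660): x_7 = 27·12371959601 + 182·2·917070660 = 667856629467; y_7 = 27·917070660 + 2·12371959601 = 49504827022.
Step 3: Verify x_7² - 182·y_7² = 446032477523021732704089 - 446032477523021732704088 = 1 (should be 1). ✓

(x_1, y_1) = (27, 2); (x_7, y_7) = (667856629467, 49504827022).


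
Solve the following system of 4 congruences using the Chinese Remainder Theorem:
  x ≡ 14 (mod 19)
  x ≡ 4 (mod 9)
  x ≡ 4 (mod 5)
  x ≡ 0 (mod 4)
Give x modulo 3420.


Product of moduli M = 19 · 9 · 5 · 4 = 3420.
Merge one congruence at a time:
  Start: x ≡ 14 (mod 19).
  Combine with x ≡ 4 (mod 9); new modulus lcm = 171.
    Write x = 14 + 19·t and substitute into x ≡ 4 (mod 9): 19·t ≡ 4 − 14 = -10 (mod 9).
    Reduce coefficients mod 9: 1·t ≡ 8 (mod 9).
    So t ≡ 8 (mod 9).
    Then x = 14 + 19·8 = 166, valid modulo lcm(19, 9) = 171: x ≡ 166 (mod 171).
  Combine with x ≡ 4 (mod 5); new modulus lcm = 855.
    Write x = 166 + 171·t and substitute into x ≡ 4 (mod 5): 171·t ≡ 4 − 166 = -162 (mod 5).
    Reduce coefficients mod 5: 1·t ≡ 3 (mod 5).
    So t ≡ 3 (mod 5).
    Then x = 166 + 171·3 = 679, valid modulo lcm(171, 5) = 855: x ≡ 679 (mod 855).
  Combine with x ≡ 0 (mod 4); new modulus lcm = 3420.
    Write x = 679 + 855·t and substitute into x ≡ 0 (mod 4): 855·t ≡ 0 − 679 = -679 (mod 4).
    Reduce coefficients mod 4: 3·t ≡ 1 (mod 4).
    The inverse of 3 mod 4 is 3 (since 3·3 = 9 = 2·4 + 1), so t ≡ 3·1 = 3 ≡ 3 (mod 4).
    Then x = 679 + 855·3 = 3244, valid modulo lcm(855, 4) = 3420: x ≡ 3244 (mod 3420).
Verify against each original: 3244 mod 19 = 14, 3244 mod 9 = 4, 3244 mod 5 = 4, 3244 mod 4 = 0.

x ≡ 3244 (mod 3420).


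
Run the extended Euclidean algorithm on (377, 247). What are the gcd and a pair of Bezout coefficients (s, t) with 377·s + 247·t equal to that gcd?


Euclidean algorithm on (377, 247) — divide until remainder is 0:
  377 = 1 · 247 + 130
  247 = 1 · 130 + 117
  130 = 1 · 117 + 13
  117 = 9 · 13 + 0
gcd(377, 247) = 13.
Track Bezout coefficients alongside the remainders: start with r₀ = 377 = a·1 + b·0 (s = 1, t = 0) and r₁ = 247 = a·0 + b·1 (s = 0, t = 1); each new remainder r_{k+1} = r_{k-1} − q_k·r_k inherits s_{k+1} = s_{k-1} − q_k·s_k, t_{k+1} = t_{k-1} − q_k·t_k, so r_k = a·s_k + b·t_k at every step:
  q = 1: r = 130, s = 1 − 1·0 = 1, t = 0 − 1·1 = -1  (check: 377·1 + 247·(-1) = 130)
  q = 1: r = 117, s = 0 − 1·1 = -1, t = 1 − 1·(-1) = 2  (check: 377·(-1) + 247·2 = 117)
  q = 1: r = 13, s = 1 − 1·(-1) = 2, t = -1 − 1·2 = -3  (check: 377·2 + 247·(-3) = 13)
The row with r = 13 (the gcd) gives the Bezout coefficients s = 2, t = -3.
Result: 377 · (2) + 247 · (-3) = 13.

gcd(377, 247) = 13; s = 2, t = -3 (check: 377·2 + 247·(-3) = 13).


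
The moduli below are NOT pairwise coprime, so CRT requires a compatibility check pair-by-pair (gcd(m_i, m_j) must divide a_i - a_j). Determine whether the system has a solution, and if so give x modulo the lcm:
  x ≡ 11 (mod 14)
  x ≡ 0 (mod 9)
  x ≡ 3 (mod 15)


Moduli 14, 9, 15 are not pairwise coprime, so CRT works modulo lcm(m_i) when all pairwise compatibility conditions hold.
Pairwise compatibility: gcd(m_i, m_j) must divide a_i - a_j for every pair.
Merge one congruence at a time:
  Start: x ≡ 11 (mod 14).
  Combine with x ≡ 0 (mod 9): gcd(14, 9) = 1; 0 - 11 = -11, which IS divisible by 1, so compatible.
    Write x = 11 + 14·t and substitute into x ≡ 0 (mod 9): 14·t ≡ 0 − 11 = -11 (mod 9).
    Reduce coefficients mod 9: 5·t ≡ 7 (mod 9).
    The inverse of 5 mod 9 is 2 (since 5·2 = 10 = 1·9 + 1), so t ≡ 2·7 = 14 ≡ 5 (mod 9).
    Then x = 11 + 14·5 = 81, valid modulo lcm(14, 9) = 126: x ≡ 81 (mod 126).
  Combine with x ≡ 3 (mod 15): gcd(126, 15) = 3; 3 - 81 = -78, which IS divisible by 3, so compatible.
    Write x = 81 + 126·t and substitute into x ≡ 3 (mod 15): 126·t ≡ 3 − 81 = -78 (mod 15).
    Divide the congruence (and modulus) by g = 3: 42·t ≡ -26 (mod 5).
    Reduce coefficients mod 5: 2·t ≡ 4 (mod 5).
    The inverse of 2 mod 5 is 3 (since 2·3 = 6 = 1·5 + 1), so t ≡ 3·4 = 12 ≡ 2 (mod 5).
    Then x = 81 + 126·2 = 333, valid modulo lcm(126, 15) = 630: x ≡ 333 (mod 630).
Verify: 333 mod 14 = 11, 333 mod 9 = 0, 333 mod 15 = 3.

x ≡ 333 (mod 630).


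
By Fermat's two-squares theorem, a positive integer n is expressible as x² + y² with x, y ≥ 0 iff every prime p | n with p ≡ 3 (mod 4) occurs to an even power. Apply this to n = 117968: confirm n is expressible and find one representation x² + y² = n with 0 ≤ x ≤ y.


Step 1: Factor n = 117968 = 2^4 · 73 · 101.
Step 2: Check the mod-4 condition on each prime factor: 2 = 2 (special); 73 ≡ 1 (mod 4), exponent 1; 101 ≡ 1 (mod 4), exponent 1.
All primes ≡ 3 (mod 4) appear to even exponent (or don't appear), so by the two-squares theorem n IS expressible as a sum of two squares.
Step 3: Build a representation. Group n = k² · m with k = 4 and m = 73 · 101 = 7373 (a product of primes ≡ 1 (mod 4)); a representation of m scales to one of n via (k·x)² + (k·y)² = k²(x² + y²). Each prime p ≡ 1 (mod 4) is itself a sum of two squares; find a² by testing p − a² for a perfect square:
  73: 73 − 1² = 72, 73 − 2² = 69, 73 − 3² = 64 = 8² ⇒ 73 = 3² + 8².
  101: 101 − 1² = 100 = 10² ⇒ 101 = 1² + 10².
  Combine using the Brahmagupta–Fibonacci identity (a² + b²)(c² + d²) = (ac − bd)² + (ad + bc)² = (ac + bd)² + (ad − bc)²:
  73 · 101 = 7373: from (3² + 8²)(1² + 10²), take (3·1 − 8·10, 3·10 + 8·1) = (3 − 80, 30 + 8) = (-77, 38); dropping signs (only squares matter) gives (77, 38); check 77² + 38² = 5929 + 1444 = 7373 ✓.
  Scale by k = 4: (4·77, 4·38) = (308, 152).
Step 4: Order so x ≤ y and verify: 152² + 308² = 23104 + 94864 = 117968 = n. ✓

n = 117968 = 152² + 308² (one valid representation with x ≤ y).


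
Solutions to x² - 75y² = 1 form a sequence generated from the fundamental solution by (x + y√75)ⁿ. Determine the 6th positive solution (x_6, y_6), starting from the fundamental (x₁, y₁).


Step 1: Find the fundamental solution (x₁, y₁) of x² - 75y² = 1.
  Expand √75 as a continued fraction. a₀ = ⌊√75⌋ = 8; iterate m_{k+1} = d_k·a_k − m_k, d_{k+1} = (75 − m_{k+1}²)/d_k, a_{k+1} = ⌊(a₀ + m_{k+1})/d_{k+1}⌋ (starting m₀ = 0, d₀ = 1), with convergents p_k = a_k·p_{k-1} + p_{k-2}, q_k = a_k·q_{k-1} + q_{k-2} (p₋₁ = 1, q₋₁ = 0):
  k = 0: a₀ = 8; p₀/q₀ = 8/1; p₀² − 75·q₀² = 64 − 75 = -11.
  k = 1: m = 8, d = 11, a = ⌊(8 + 8)/11⌋ = 1; p/q = (1·8 + 1)/(1·1 + 0) = 9/1; p² − 75·q² = 81 − 75 = 6.
  k = 2: m = 3, d = 6, a = ⌊(8 + 3)/6⌋ = 1; p/q = (1·9 + 8)/(1·1 + 1) = 17/2; p² − 75·q² = 289 − 300 = -11.
  k = 3: m = 3, d = 11, a = ⌊(8 + 3)/11⌋ = 1; p/q = (1·17 + 9)/(1·2 + 1) = 26/3; p² − 75·q² = 676 − 675 = 1.
  The first convergent with p² − 75·q² = 1 gives the fundamental solution (x₁, y₁) = (26, 3).
Step 2: Apply the recurrence (x_{n+1}, y_{n+1}) = (x₁x_n + 75y₁y_n, x₁y_n + y₁x_n) repeatedly.
  From (x_1, y_1) = (26, 3): x_2 = 26·26 + 75·3·3 = 1351; y_2 = 26·3 + 3·26 = 156.
  From (x_2, y_2) = (1351, 156): x_3 = 26·1351 + 75·3·156 = 70226; y_3 = 26·156 + 3·1351 = 8109.
  From (x_3, y_3) = (70226, 8109): x_4 = 26·70226 + 75·3·8109 = 3650401; y_4 = 26·8109 + 3·70226 = 421512.
  From (x_4, y_4) = (3650401, 421512): x_5 = 26·3650401 + 75·3·421512 = 189750626; y_5 = 26·421512 + 3·3650401 = 21910515.
  From (x_5, y_5) = (189750626, 21910515): x_6 = 26·189750626 + 75·3·21910515 = 9863382151; y_6 = 26·21910515 + 3·189750626 = 1138925268.
Step 3: Verify x_6² - 75·y_6² = 97286307456665386801 - 97286307456665386800 = 1 (should be 1). ✓

(x_1, y_1) = (26, 3); (x_6, y_6) = (9863382151, 1138925268).


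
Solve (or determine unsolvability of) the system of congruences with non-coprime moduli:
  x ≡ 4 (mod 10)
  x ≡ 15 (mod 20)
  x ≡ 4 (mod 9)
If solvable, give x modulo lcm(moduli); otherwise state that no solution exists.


Moduli 10, 20, 9 are not pairwise coprime, so CRT works modulo lcm(m_i) when all pairwise compatibility conditions hold.
Pairwise compatibility: gcd(m_i, m_j) must divide a_i - a_j for every pair.
Merge one congruence at a time:
  Start: x ≡ 4 (mod 10).
  Combine with x ≡ 15 (mod 20): gcd(10, 20) = 10, and 15 - 4 = 11 is NOT divisible by 10.
    ⇒ system is inconsistent (no integer solution).

No solution (the system is inconsistent).


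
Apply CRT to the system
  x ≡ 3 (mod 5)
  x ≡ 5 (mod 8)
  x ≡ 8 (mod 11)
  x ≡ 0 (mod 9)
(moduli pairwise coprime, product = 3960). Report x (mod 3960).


Product of moduli M = 5 · 8 · 11 · 9 = 3960.
Merge one congruence at a time:
  Start: x ≡ 3 (mod 5).
  Combine with x ≡ 5 (mod 8); new modulus lcm = 40.
    Write x = 3 + 5·t and substitute into x ≡ 5 (mod 8): 5·t ≡ 5 − 3 = 2 (mod 8).
    The inverse of 5 mod 8 is 5 (since 5·5 = 25 = 3·8 + 1), so t ≡ 5·2 = 10 ≡ 2 (mod 8).
    Then x = 3 + 5·2 = 13, valid modulo lcm(5, 8) = 40: x ≡ 13 (mod 40).
  Combine with x ≡ 8 (mod 11); new modulus lcm = 440.
    Write x = 13 + 40·t and substitute into x ≡ 8 (mod 11): 40·t ≡ 8 − 13 = -5 (mod 11).
    Reduce coefficients mod 11: 7·t ≡ 6 (mod 11).
    The inverse of 7 mod 11 is 8 (since 7·8 = 56 = 5·11 + 1), so t ≡ 8·6 = 48 ≡ 4 (mod 11).
    Then x = 13 + 40·4 = 173, valid modulo lcm(40, 11) = 440: x ≡ 173 (mod 440).
  Combine with x ≡ 0 (mod 9); new modulus lcm = 3960.
    Write x = 173 + 440·t and substitute into x ≡ 0 (mod 9): 440·t ≡ 0 − 173 = -173 (mod 9).
    Reduce coefficients mod 9: 8·t ≡ 7 (mod 9).
    The inverse of 8 mod 9 is 8 (since 8·8 = 64 = 7·9 + 1), so t ≡ 8·7 = 56 ≡ 2 (mod 9).
    Then x = 173 + 440·2 = 1053, valid modulo lcm(440, 9) = 3960: x ≡ 1053 (mod 3960).
Verify against each original: 1053 mod 5 = 3, 1053 mod 8 = 5, 1053 mod 11 = 8, 1053 mod 9 = 0.

x ≡ 1053 (mod 3960).


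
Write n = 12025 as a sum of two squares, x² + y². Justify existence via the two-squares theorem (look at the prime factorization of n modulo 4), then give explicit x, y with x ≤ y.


Step 1: Factor n = 12025 = 5^2 · 13 · 37.
Step 2: Check the mod-4 condition on each prime factor: 5 ≡ 1 (mod 4), exponent 2; 13 ≡ 1 (mod 4), exponent 1; 37 ≡ 1 (mod 4), exponent 1.
All primes ≡ 3 (mod 4) appear to even exponent (or don't appear), so by the two-squares theorem n IS expressible as a sum of two squares.
Step 3: Build a representation. Group n = k² · m with k = 5 and m = 13 · 37 = 481 (a product of primes ≡ 1 (mod 4)); a representation of m scales to one of n via (k·x)² + (k·y)² = k²(x² + y²). Each prime p ≡ 1 (mod 4) is itself a sum of two squares; find a² by testing p − a² for a perfect square:
  13: 13 − 1² = 12, 13 − 2² = 9 = 3² ⇒ 13 = 2² + 3².
  37: 37 − 1² = 36 = 6² ⇒ 37 = 1² + 6².
  Combine using the Brahmagupta–Fibonacci identity (a² + b²)(c² + d²) = (ac − bd)² + (ad + bc)² = (ac + bd)² + (ad − bc)²:
  13 · 37 = 481: from (2² + 3²)(1² + 6²), take (2·1 − 3·6, 2·6 + 3·1) = (2 − 18, 12 + 3) = (-16, 15); dropping signs (only squares matter) gives (16, 15); check 16² + 15² = 256 + 225 = 481 ✓.
  Scale by k = 5: (5·16, 5·15) = (80, 75).
Step 4: Order so x ≤ y and verify: 75² + 80² = 5625 + 6400 = 12025 = n. ✓

n = 12025 = 75² + 80² (one valid representation with x ≤ y).


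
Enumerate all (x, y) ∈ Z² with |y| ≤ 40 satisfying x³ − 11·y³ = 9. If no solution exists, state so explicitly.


The equation is x³ - 11y³ = 9. For fixed y, x³ = 11·y³ + 9, so a solution requires the RHS to be a perfect cube.
Strategy: iterate y from -40 to 40, compute RHS = 11·y³ + 9, and check whether it is a (positive or negative) perfect cube.
Check small values of y:
  y = 0: RHS = 9 is not a perfect cube.
  y = 1: RHS = 20 is not a perfect cube.
  y = -1: RHS = -2 is not a perfect cube.
  y = 2: RHS = 97 is not a perfect cube.
  y = -2: RHS = -79 is not a perfect cube.
  y = 3: RHS = 306 is not a perfect cube.
  y = -3: RHS = -288 is not a perfect cube.
Continuing the search up to |y| = 40 finds no solutions either.
No (x, y) in the scanned range satisfies the equation.

No integer solutions with |y| ≤ 40.


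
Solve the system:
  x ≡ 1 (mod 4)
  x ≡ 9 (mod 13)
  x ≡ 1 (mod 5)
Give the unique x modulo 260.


Moduli 4, 13, 5 are pairwise coprime; by CRT there is a unique solution modulo M = 4 · 13 · 5 = 260.
Solve pairwise, accumulating the modulus:
  Start with x ≡ 1 (mod 4).
  Combine with x ≡ 9 (mod 13): since gcd(4, 13) = 1, we get a unique residue mod 52.
    Write x = 1 + 4·t and substitute into x ≡ 9 (mod 13): 4·t ≡ 9 − 1 = 8 (mod 13).
    The inverse of 4 mod 13 is 10 (since 4·10 = 40 = 3·13 + 1), so t ≡ 10·8 = 80 ≡ 2 (mod 13).
    Then x = 1 + 4·2 = 9, valid modulo lcm(4, 13) = 52: x ≡ 9 (mod 52).
  Combine with x ≡ 1 (mod 5): since gcd(52, 5) = 1, we get a unique residue mod 260.
    Write x = 9 + 52·t and substitute into x ≡ 1 (mod 5): 52·t ≡ 1 − 9 = -8 (mod 5).
    Reduce coefficients mod 5: 2·t ≡ 2 (mod 5).
    The inverse of 2 mod 5 is 3 (since 2·3 = 6 = 1·5 + 1), so t ≡ 3·2 = 6 ≡ 1 (mod 5).
    Then x = 9 + 52·1 = 61, valid modulo lcm(52, 5) = 260: x ≡ 61 (mod 260).
Verify: 61 mod 4 = 1 ✓, 61 mod 13 = 9 ✓, 61 mod 5 = 1 ✓.

x ≡ 61 (mod 260).


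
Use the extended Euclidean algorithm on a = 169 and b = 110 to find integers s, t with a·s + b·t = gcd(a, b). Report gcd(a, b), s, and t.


Euclidean algorithm on (169, 110) — divide until remainder is 0:
  169 = 1 · 110 + 59
  110 = 1 · 59 + 51
  59 = 1 · 51 + 8
  51 = 6 · 8 + 3
  8 = 2 · 3 + 2
  3 = 1 · 2 + 1
  2 = 2 · 1 + 0
gcd(169, 110) = 1.
Track Bezout coefficients alongside the remainders: start with r₀ = 169 = a·1 + b·0 (s = 1, t = 0) and r₁ = 110 = a·0 + b·1 (s = 0, t = 1); each new remainder r_{k+1} = r_{k-1} − q_k·r_k inherits s_{k+1} = s_{k-1} − q_k·s_k, t_{k+1} = t_{k-1} − q_k·t_k, so r_k = a·s_k + b·t_k at every step:
  q = 1: r = 59, s = 1 − 1·0 = 1, t = 0 − 1·1 = -1  (check: 169·1 + 110·(-1) = 59)
  q = 1: r = 51, s = 0 − 1·1 = -1, t = 1 − 1·(-1) = 2  (check: 169·(-1) + 110·2 = 51)
  q = 1: r = 8, s = 1 − 1·(-1) = 2, t = -1 − 1·2 = -3  (check: 169·2 + 110·(-3) = 8)
  q = 6: r = 3, s = -1 − 6·2 = -13, t = 2 − 6·(-3) = 20  (check: 169·(-13) + 110·20 = 3)
  q = 2: r = 2, s = 2 − 2·(-13) = 28, t = -3 − 2·20 = -43  (check: 169·28 + 110·(-43) = 2)
  q = 1: r = 1, s = -13 − 1·28 = -41, t = 20 − 1·(-43) = 63  (check: 169·(-41) + 110·63 = 1)
The row with r = 1 (the gcd) gives the Bezout coefficients s = -41, t = 63.
Result: 169 · (-41) + 110 · (63) = 1.

gcd(169, 110) = 1; s = -41, t = 63 (check: 169·(-41) + 110·63 = 1).


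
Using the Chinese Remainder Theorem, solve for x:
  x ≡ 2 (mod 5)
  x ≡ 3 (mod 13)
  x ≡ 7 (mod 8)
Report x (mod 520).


Moduli 5, 13, 8 are pairwise coprime; by CRT there is a unique solution modulo M = 5 · 13 · 8 = 520.
Solve pairwise, accumulating the modulus:
  Start with x ≡ 2 (mod 5).
  Combine with x ≡ 3 (mod 13): since gcd(5, 13) = 1, we get a unique residue mod 65.
    Write x = 2 + 5·t and substitute into x ≡ 3 (mod 13): 5·t ≡ 3 − 2 = 1 (mod 13).
    The inverse of 5 mod 13 is 8 (since 5·8 = 40 = 3·13 + 1), so t ≡ 8·1 = 8 ≡ 8 (mod 13).
    Then x = 2 + 5·8 = 42, valid modulo lcm(5, 13) = 65: x ≡ 42 (mod 65).
  Combine with x ≡ 7 (mod 8): since gcd(65, 8) = 1, we get a unique residue mod 520.
    Write x = 42 + 65·t and substitute into x ≡ 7 (mod 8): 65·t ≡ 7 − 42 = -35 (mod 8).
    Reduce coefficients mod 8: 1·t ≡ 5 (mod 8).
    So t ≡ 5 (mod 8).
    Then x = 42 + 65·5 = 367, valid modulo lcm(65, 8) = 520: x ≡ 367 (mod 520).
Verify: 367 mod 5 = 2 ✓, 367 mod 13 = 3 ✓, 367 mod 8 = 7 ✓.

x ≡ 367 (mod 520).


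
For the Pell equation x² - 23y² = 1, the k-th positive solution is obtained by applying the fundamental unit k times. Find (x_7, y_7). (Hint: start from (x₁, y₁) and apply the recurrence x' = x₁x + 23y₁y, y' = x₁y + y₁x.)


Step 1: Find the fundamental solution (x₁, y₁) of x² - 23y² = 1.
  Expand √23 as a continued fraction. a₀ = ⌊√23⌋ = 4; iterate m_{k+1} = d_k·a_k − m_k, d_{k+1} = (23 − m_{k+1}²)/d_k, a_{k+1} = ⌊(a₀ + m_{k+1})/d_{k+1}⌋ (starting m₀ = 0, d₀ = 1), with convergents p_k = a_k·p_{k-1} + p_{k-2}, q_k = a_k·q_{k-1} + q_{k-2} (p₋₁ = 1, q₋₁ = 0):
  k = 0: a₀ = 4; p₀/q₀ = 4/1; p₀² − 23·q₀² = 16 − 23 = -7.
  k = 1: m = 4, d = 7, a = ⌊(4 + 4)/7⌋ = 1; p/q = (1·4 + 1)/(1·1 + 0) = 5/1; p² − 23·q² = 25 − 23 = 2.
  k = 2: m = 3, d = 2, a = ⌊(4 + 3)/2⌋ = 3; p/q = (3·5 + 4)/(3·1 + 1) = 19/4; p² − 23·q² = 361 − 368 = -7.
  k = 3: m = 3, d = 7, a = ⌊(4 + 3)/7⌋ = 1; p/q = (1·19 + 5)/(1·4 + 1) = 24/5; p² − 23·q² = 576 − 575 = 1.
  The first convergent with p² − 23·q² = 1 gives the fundamental solution (x₁, y₁) = (24, 5).
Step 2: Apply the recurrence (x_{n+1}, y_{n+1}) = (x₁x_n + 23y₁y_n, x₁y_n + y₁x_n) repeatedly.
  From (x_1, y_1) = (24, 5): x_2 = 24·24 + 23·5·5 = 1151; y_2 = 24·5 + 5·24 = 240.
  From (x_2, y_2) = (1151, 240): x_3 = 24·1151 + 23·5·240 = 55224; y_3 = 24·240 + 5·1151 = 11515.
  From (x_3, y_3) = (55224, 11515): x_4 = 24·55224 + 23·5·11515 = 2649601; y_4 = 24·11515 + 5·55224 = 552480.
  From (x_4, y_4) = (2649601, 552480): x_5 = 24·2649601 + 23·5·552480 = 127125624; y_5 = 24·552480 + 5·2649601 = 26507525.
  From (x_5, y_5) = (127125624, 26507525): x_6 = 24·127125624 + 23·5·26507525 = 6099380351; y_6 = 24·26507525 + 5·127125624 = 1271808720.
  From (x_6, y_6) = (6099380351, 1271808720): x_7 = 24·6099380351 + 23·5·1271808720 = 292643131224; y_7 = 24·1271808720 + 5·6099380351 = 61020311035.
Step 3: Verify x_7² - 23·y_7² = 85640002252587283738176 - 85640002252587283738175 = 1 (should be 1). ✓

(x_1, y_1) = (24, 5); (x_7, y_7) = (292643131224, 61020311035).


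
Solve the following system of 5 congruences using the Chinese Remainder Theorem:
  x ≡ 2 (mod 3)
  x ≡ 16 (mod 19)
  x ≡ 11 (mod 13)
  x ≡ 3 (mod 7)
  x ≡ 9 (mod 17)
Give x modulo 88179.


Product of moduli M = 3 · 19 · 13 · 7 · 17 = 88179.
Merge one congruence at a time:
  Start: x ≡ 2 (mod 3).
  Combine with x ≡ 16 (mod 19); new modulus lcm = 57.
    Write x = 2 + 3·t and substitute into x ≡ 16 (mod 19): 3·t ≡ 16 − 2 = 14 (mod 19).
    The inverse of 3 mod 19 is 13 (since 3·13 = 39 = 2·19 + 1), so t ≡ 13·14 = 182 ≡ 11 (mod 19).
    Then x = 2 + 3·11 = 35, valid modulo lcm(3, 19) = 57: x ≡ 35 (mod 57).
  Combine with x ≡ 11 (mod 13); new modulus lcm = 741.
    Write x = 35 + 57·t and substitute into x ≡ 11 (mod 13): 57·t ≡ 11 − 35 = -24 (mod 13).
    Reduce coefficients mod 13: 5·t ≡ 2 (mod 13).
    The inverse of 5 mod 13 is 8 (since 5·8 = 40 = 3·13 + 1), so t ≡ 8·2 = 16 ≡ 3 (mod 13).
    Then x = 35 + 57·3 = 206, valid modulo lcm(57, 13) = 741: x ≡ 206 (mod 741).
  Combine with x ≡ 3 (mod 7); new modulus lcm = 5187.
    Write x = 206 + 741·t and substitute into x ≡ 3 (mod 7): 741·t ≡ 3 − 206 = -203 (mod 7).
    Reduce coefficients mod 7: 6·t ≡ 0 (mod 7).
    The inverse of 6 mod 7 is 6 (since 6·6 = 36 = 5·7 + 1), so t ≡ 6·0 = 0 ≡ 0 (mod 7).
    Then x = 206 + 741·0 = 206, valid modulo lcm(741, 7) = 5187: x ≡ 206 (mod 5187).
  Combine with x ≡ 9 (mod 17); new modulus lcm = 88179.
    Write x = 206 + 5187·t and substitute into x ≡ 9 (mod 17): 5187·t ≡ 9 − 206 = -197 (mod 17).
    Reduce coefficients mod 17: 2·t ≡ 7 (mod 17).
    The inverse of 2 mod 17 is 9 (since 2·9 = 18 = 1·17 + 1), so t ≡ 9·7 = 63 ≡ 12 (mod 17).
    Then x = 206 + 5187·12 = 62450, valid modulo lcm(5187, 17) = 88179: x ≡ 62450 (mod 88179).
Verify against each original: 62450 mod 3 = 2, 62450 mod 19 = 16, 62450 mod 13 = 11, 62450 mod 7 = 3, 62450 mod 17 = 9.

x ≡ 62450 (mod 88179).


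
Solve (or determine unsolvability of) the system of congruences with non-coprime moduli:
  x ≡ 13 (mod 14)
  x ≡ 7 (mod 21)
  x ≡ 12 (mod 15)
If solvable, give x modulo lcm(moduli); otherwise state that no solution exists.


Moduli 14, 21, 15 are not pairwise coprime, so CRT works modulo lcm(m_i) when all pairwise compatibility conditions hold.
Pairwise compatibility: gcd(m_i, m_j) must divide a_i - a_j for every pair.
Merge one congruence at a time:
  Start: x ≡ 13 (mod 14).
  Combine with x ≡ 7 (mod 21): gcd(14, 21) = 7, and 7 - 13 = -6 is NOT divisible by 7.
    ⇒ system is inconsistent (no integer solution).

No solution (the system is inconsistent).


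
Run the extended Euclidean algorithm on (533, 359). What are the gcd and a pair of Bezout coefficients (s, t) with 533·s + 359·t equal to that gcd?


Euclidean algorithm on (533, 359) — divide until remainder is 0:
  533 = 1 · 359 + 174
  359 = 2 · 174 + 11
  174 = 15 · 11 + 9
  11 = 1 · 9 + 2
  9 = 4 · 2 + 1
  2 = 2 · 1 + 0
gcd(533, 359) = 1.
Track Bezout coefficients alongside the remainders: start with r₀ = 533 = a·1 + b·0 (s = 1, t = 0) and r₁ = 359 = a·0 + b·1 (s = 0, t = 1); each new remainder r_{k+1} = r_{k-1} − q_k·r_k inherits s_{k+1} = s_{k-1} − q_k·s_k, t_{k+1} = t_{k-1} − q_k·t_k, so r_k = a·s_k + b·t_k at every step:
  q = 1: r = 174, s = 1 − 1·0 = 1, t = 0 − 1·1 = -1  (check: 533·1 + 359·(-1) = 174)
  q = 2: r = 11, s = 0 − 2·1 = -2, t = 1 − 2·(-1) = 3  (check: 533·(-2) + 359·3 = 11)
  q = 15: r = 9, s = 1 − 15·(-2) = 31, t = -1 − 15·3 = -46  (check: 533·31 + 359·(-46) = 9)
  q = 1: r = 2, s = -2 − 1·31 = -33, t = 3 − 1·(-46) = 49  (check: 533·(-33) + 359·49 = 2)
  q = 4: r = 1, s = 31 − 4·(-33) = 163, t = -46 − 4·49 = -242  (check: 533·163 + 359·(-242) = 1)
The row with r = 1 (the gcd) gives the Bezout coefficients s = 163, t = -242.
Result: 533 · (163) + 359 · (-242) = 1.

gcd(533, 359) = 1; s = 163, t = -242 (check: 533·163 + 359·(-242) = 1).


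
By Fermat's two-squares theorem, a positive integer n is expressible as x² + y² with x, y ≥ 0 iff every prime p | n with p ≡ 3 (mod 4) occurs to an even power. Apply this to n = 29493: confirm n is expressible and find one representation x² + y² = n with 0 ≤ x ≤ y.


Step 1: Factor n = 29493 = 3^2 · 29 · 113.
Step 2: Check the mod-4 condition on each prime factor: 3 ≡ 3 (mod 4), exponent 2 (must be even); 29 ≡ 1 (mod 4), exponent 1; 113 ≡ 1 (mod 4), exponent 1.
All primes ≡ 3 (mod 4) appear to even exponent (or don't appear), so by the two-squares theorem n IS expressible as a sum of two squares.
Step 3: Build a representation. Group n = k² · m with k = 3 and m = 29 · 113 = 3277 (a product of primes ≡ 1 (mod 4)); a representation of m scales to one of n via (k·x)² + (k·y)² = k²(x² + y²). Each prime p ≡ 1 (mod 4) is itself a sum of two squares; find a² by testing p − a² for a perfect square:
  29: 29 − 1² = 28, 29 − 2² = 25 = 5² ⇒ 29 = 2² + 5².
  113: 113 − 1² = 112, 113 − 2² = 109, 113 − 3² = 104, 113 − 4² = 97, 113 − 5² = 88, 113 − 6² = 77, 113 − 7² = 64 = 8² ⇒ 113 = 7² + 8².
  Combine using the Brahmagupta–Fibonacci identity (a² + b²)(c² + d²) = (ac − bd)² + (ad + bc)² = (ac + bd)² + (ad − bc)²:
  29 · 113 = 3277: from (2² + 5²)(7² + 8²), take (2·7 − 5·8, 2·8 + 5·7) = (14 − 40, 16 + 35) = (-26, 51); dropping signs (only squares matter) gives (26, 51); check 26² + 51² = 676 + 2601 = 3277 ✓.
  Scale by k = 3: (3·26, 3·51) = (78, 153).
Step 4: Order so x ≤ y and verify: 78² + 153² = 6084 + 23409 = 29493 = n. ✓

n = 29493 = 78² + 153² (one valid representation with x ≤ y).


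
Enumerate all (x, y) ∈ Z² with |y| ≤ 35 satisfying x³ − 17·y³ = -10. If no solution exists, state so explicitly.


The equation is x³ - 17y³ = -10. For fixed y, x³ = 17·y³ − 10, so a solution requires the RHS to be a perfect cube.
Strategy: iterate y from -35 to 35, compute RHS = 17·y³ − 10, and check whether it is a (positive or negative) perfect cube.
Check small values of y:
  y = 0: RHS = -10 is not a perfect cube.
  y = 1: RHS = 7 is not a perfect cube.
  y = -1: RHS = -27 = (-3)³ ⇒ x = -3 works.
  y = 2: RHS = 126 is not a perfect cube.
  y = -2: RHS = -146 is not a perfect cube.
  y = 3: RHS = 449 is not a perfect cube.
  y = -3: RHS = -469 is not a perfect cube.
Continuing the search up to |y| = 35 finds no further solutions beyond those listed.
Collected solutions: (-3, -1).

Solutions (with |y| ≤ 35): (-3, -1).


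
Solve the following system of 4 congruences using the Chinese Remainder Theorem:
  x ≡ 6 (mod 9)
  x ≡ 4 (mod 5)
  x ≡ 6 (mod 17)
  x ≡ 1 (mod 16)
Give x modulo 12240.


Product of moduli M = 9 · 5 · 17 · 16 = 12240.
Merge one congruence at a time:
  Start: x ≡ 6 (mod 9).
  Combine with x ≡ 4 (mod 5); new modulus lcm = 45.
    Write x = 6 + 9·t and substitute into x ≡ 4 (mod 5): 9·t ≡ 4 − 6 = -2 (mod 5).
    Reduce coefficients mod 5: 4·t ≡ 3 (mod 5).
    The inverse of 4 mod 5 is 4 (since 4·4 = 16 = 3·5 + 1), so t ≡ 4·3 = 12 ≡ 2 (mod 5).
    Then x = 6 + 9·2 = 24, valid modulo lcm(9, 5) = 45: x ≡ 24 (mod 45).
  Combine with x ≡ 6 (mod 17); new modulus lcm = 765.
    Write x = 24 + 45·t and substitute into x ≡ 6 (mod 17): 45·t ≡ 6 − 24 = -18 (mod 17).
    Reduce coefficients mod 17: 11·t ≡ 16 (mod 17).
    The inverse of 11 mod 17 is 14 (since 11·14 = 154 = 9·17 + 1), so t ≡ 14·16 = 224 ≡ 3 (mod 17).
    Then x = 24 + 45·3 = 159, valid modulo lcm(45, 17) = 765: x ≡ 159 (mod 765).
  Combine with x ≡ 1 (mod 16); new modulus lcm = 12240.
    Write x = 159 + 765·t and substitute into x ≡ 1 (mod 16): 765·t ≡ 1 − 159 = -158 (mod 16).
    Reduce coefficients mod 16: 13·t ≡ 2 (mod 16).
    The inverse of 13 mod 16 is 5 (since 13·5 = 65 = 4·16 + 1), so t ≡ 5·2 = 10 ≡ 10 (mod 16).
    Then x = 159 + 765·10 = 7809, valid modulo lcm(765, 16) = 12240: x ≡ 7809 (mod 12240).
Verify against each original: 7809 mod 9 = 6, 7809 mod 5 = 4, 7809 mod 17 = 6, 7809 mod 16 = 1.

x ≡ 7809 (mod 12240).


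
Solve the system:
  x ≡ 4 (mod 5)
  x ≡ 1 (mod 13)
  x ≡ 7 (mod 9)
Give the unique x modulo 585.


Moduli 5, 13, 9 are pairwise coprime; by CRT there is a unique solution modulo M = 5 · 13 · 9 = 585.
Solve pairwise, accumulating the modulus:
  Start with x ≡ 4 (mod 5).
  Combine with x ≡ 1 (mod 13): since gcd(5, 13) = 1, we get a unique residue mod 65.
    Write x = 4 + 5·t and substitute into x ≡ 1 (mod 13): 5·t ≡ 1 − 4 = -3 (mod 13).
    Reduce coefficients mod 13: 5·t ≡ 10 (mod 13).
    The inverse of 5 mod 13 is 8 (since 5·8 = 40 = 3·13 + 1), so t ≡ 8·10 = 80 ≡ 2 (mod 13).
    Then x = 4 + 5·2 = 14, valid modulo lcm(5, 13) = 65: x ≡ 14 (mod 65).
  Combine with x ≡ 7 (mod 9): since gcd(65, 9) = 1, we get a unique residue mod 585.
    Write x = 14 + 65·t and substitute into x ≡ 7 (mod 9): 65·t ≡ 7 − 14 = -7 (mod 9).
    Reduce coefficients mod 9: 2·t ≡ 2 (mod 9).
    The inverse of 2 mod 9 is 5 (since 2·5 = 10 = 1·9 + 1), so t ≡ 5·2 = 10 ≡ 1 (mod 9).
    Then x = 14 + 65·1 = 79, valid modulo lcm(65, 9) = 585: x ≡ 79 (mod 585).
Verify: 79 mod 5 = 4 ✓, 79 mod 13 = 1 ✓, 79 mod 9 = 7 ✓.

x ≡ 79 (mod 585).


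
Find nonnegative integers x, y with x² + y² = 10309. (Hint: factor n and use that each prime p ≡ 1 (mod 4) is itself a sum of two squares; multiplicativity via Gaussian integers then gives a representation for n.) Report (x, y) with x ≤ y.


Step 1: Factor n = 10309 = 13^2 · 61.
Step 2: Check the mod-4 condition on each prime factor: 13 ≡ 1 (mod 4), exponent 2; 61 ≡ 1 (mod 4), exponent 1.
All primes ≡ 3 (mod 4) appear to even exponent (or don't appear), so by the two-squares theorem n IS expressible as a sum of two squares.
Step 3: Build a representation. Here n = 13 · 13 · 61 is a product of primes ≡ 1 (mod 4). Each prime p ≡ 1 (mod 4) is itself a sum of two squares; find a² by testing p − a² for a perfect square:
  13: 13 − 1² = 12, 13 − 2² = 9 = 3² ⇒ 13 = 2² + 3².
  61: 61 − 1² = 60, 61 − 2² = 57, 61 − 3² = 52, 61 − 4² = 45, 61 − 5² = 36 = 6² ⇒ 61 = 5² + 6².
  Combine using the Brahmagupta–Fibonacci identity (a² + b²)(c² + d²) = (ac − bd)² + (ad + bc)² = (ac + bd)² + (ad − bc)²:
  13 · 13 = 169: from (2² + 3²)(2² + 3²), take (2·2 − 3·3, 2·3 + 3·2) = (4 − 9, 6 + 6) = (-5, 12); dropping signs (only squares matter) gives (5, 12); check 5² + 12² = 25 + 144 = 169 ✓.
  169 · 61 = 10309: from (5² + 12²)(5² + 6²), take (5·5 − 12·6, 5·6 + 12·5) = (25 − 72, 30 + 60) = (-47, 90); dropping signs (only squares matter) gives (47, 90); check 47² + 90² = 2209 + 8100 = 10309 ✓.
Step 4: Order so x ≤ y and verify: 47² + 90² = 2209 + 8100 = 10309 = n. ✓

n = 10309 = 47² + 90² (one valid representation with x ≤ y).


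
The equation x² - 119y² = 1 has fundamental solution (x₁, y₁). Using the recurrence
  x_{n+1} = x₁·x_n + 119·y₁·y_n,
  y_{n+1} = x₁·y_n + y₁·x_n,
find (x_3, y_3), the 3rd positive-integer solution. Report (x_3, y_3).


Step 1: Find the fundamental solution (x₁, y₁) of x² - 119y² = 1.
  Expand √119 as a continued fraction. a₀ = ⌊√119⌋ = 10; iterate m_{k+1} = d_k·a_k − m_k, d_{k+1} = (119 − m_{k+1}²)/d_k, a_{k+1} = ⌊(a₀ + m_{k+1})/d_{k+1}⌋ (starting m₀ = 0, d₀ = 1), with convergents p_k = a_k·p_{k-1} + p_{k-2}, q_k = a_k·q_{k-1} + q_{k-2} (p₋₁ = 1, q₋₁ = 0):
  k = 0: a₀ = 10; p₀/q₀ = 10/1; p₀² − 119·q₀² = 100 − 119 = -19.
  k = 1: m = 10, d = 19, a = ⌊(10 + 10)/19⌋ = 1; p/q = (1·10 + 1)/(1·1 + 0) = 11/1; p² − 119·q² = 121 − 119 = 2.
  k = 2: m = 9, d = 2, a = ⌊(10 + 9)/2⌋ = 9; p/q = (9·11 + 10)/(9·1 + 1) = 109/10; p² − 119·q² = 11881 − 11900 = -19.
  k = 3: m = 9, d = 19, a = ⌊(10 + 9)/19⌋ = 1; p/q = (1·109 + 11)/(1·10 + 1) = 120/11; p² − 119·q² = 14400 − 14399 = 1.
  The first convergent with p² − 119·q² = 1 gives the fundamental solution (x₁, y₁) = (120, 11).
Step 2: Apply the recurrence (x_{n+1}, y_{n+1}) = (x₁x_n + 119y₁y_n, x₁y_n + y₁x_n) repeatedly.
  From (x_1, y_1) = (120, 11): x_2 = 120·120 + 119·11·11 = 28799; y_2 = 120·11 + 11·120 = 2640.
  From (x_2, y_2) = (28799, 2640): x_3 = 120·28799 + 119·11·2640 = 6911640; y_3 = 120·2640 + 11·28799 = 633589.
Step 3: Verify x_3² - 119·y_3² = 47770767489600 - 47770767489599 = 1 (should be 1). ✓

(x_1, y_1) = (120, 11); (x_3, y_3) = (6911640, 633589).


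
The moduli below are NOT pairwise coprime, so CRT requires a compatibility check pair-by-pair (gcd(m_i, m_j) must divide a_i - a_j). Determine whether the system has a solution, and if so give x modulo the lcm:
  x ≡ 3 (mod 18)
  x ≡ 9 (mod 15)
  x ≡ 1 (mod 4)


Moduli 18, 15, 4 are not pairwise coprime, so CRT works modulo lcm(m_i) when all pairwise compatibility conditions hold.
Pairwise compatibility: gcd(m_i, m_j) must divide a_i - a_j for every pair.
Merge one congruence at a time:
  Start: x ≡ 3 (mod 18).
  Combine with x ≡ 9 (mod 15): gcd(18, 15) = 3; 9 - 3 = 6, which IS divisible by 3, so compatible.
    Write x = 3 + 18·t and substitute into x ≡ 9 (mod 15): 18·t ≡ 9 − 3 = 6 (mod 15).
    Divide the congruence (and modulus) by g = 3: 6·t ≡ 2 (mod 5).
    Reduce coefficients mod 5: 1·t ≡ 2 (mod 5).
    So t ≡ 2 (mod 5).
    Then x = 3 + 18·2 = 39, valid modulo lcm(18, 15) = 90: x ≡ 39 (mod 90).
  Combine with x ≡ 1 (mod 4): gcd(90, 4) = 2; 1 - 39 = -38, which IS divisible by 2, so compatible.
    Write x = 39 + 90·t and substitute into x ≡ 1 (mod 4): 90·t ≡ 1 − 39 = -38 (mod 4).
    Divide the congruence (and modulus) by g = 2: 45·t ≡ -19 (mod 2).
    Reduce coefficients mod 2: 1·t ≡ 1 (mod 2).
    So t ≡ 1 (mod 2).
    Then x = 39 + 90·1 = 129, valid modulo lcm(90, 4) = 180: x ≡ 129 (mod 180).
Verify: 129 mod 18 = 3, 129 mod 15 = 9, 129 mod 4 = 1.

x ≡ 129 (mod 180).


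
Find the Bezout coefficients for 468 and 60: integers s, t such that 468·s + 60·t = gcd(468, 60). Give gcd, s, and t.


Euclidean algorithm on (468, 60) — divide until remainder is 0:
  468 = 7 · 60 + 48
  60 = 1 · 48 + 12
  48 = 4 · 12 + 0
gcd(468, 60) = 12.
Track Bezout coefficients alongside the remainders: start with r₀ = 468 = a·1 + b·0 (s = 1, t = 0) and r₁ = 60 = a·0 + b·1 (s = 0, t = 1); each new remainder r_{k+1} = r_{k-1} − q_k·r_k inherits s_{k+1} = s_{k-1} − q_k·s_k, t_{k+1} = t_{k-1} − q_k·t_k, so r_k = a·s_k + b·t_k at every step:
  q = 7: r = 48, s = 1 − 7·0 = 1, t = 0 − 7·1 = -7  (check: 468·1 + 60·(-7) = 48)
  q = 1: r = 12, s = 0 − 1·1 = -1, t = 1 − 1·(-7) = 8  (check: 468·(-1) + 60·8 = 12)
The row with r = 12 (the gcd) gives the Bezout coefficients s = -1, t = 8.
Result: 468 · (-1) + 60 · (8) = 12.

gcd(468, 60) = 12; s = -1, t = 8 (check: 468·(-1) + 60·8 = 12).


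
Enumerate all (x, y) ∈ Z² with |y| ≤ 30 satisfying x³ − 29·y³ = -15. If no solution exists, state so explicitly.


The equation is x³ - 29y³ = -15. For fixed y, x³ = 29·y³ − 15, so a solution requires the RHS to be a perfect cube.
Strategy: iterate y from -30 to 30, compute RHS = 29·y³ − 15, and check whether it is a (positive or negative) perfect cube.
Check small values of y:
  y = 0: RHS = -15 is not a perfect cube.
  y = 1: RHS = 14 is not a perfect cube.
  y = -1: RHS = -44 is not a perfect cube.
  y = 2: RHS = 217 is not a perfect cube.
  y = -2: RHS = -247 is not a perfect cube.
  y = 3: RHS = 768 is not a perfect cube.
  y = -3: RHS = -798 is not a perfect cube.
Continuing the search up to |y| = 30 finds no solutions either.
No (x, y) in the scanned range satisfies the equation.

No integer solutions with |y| ≤ 30.


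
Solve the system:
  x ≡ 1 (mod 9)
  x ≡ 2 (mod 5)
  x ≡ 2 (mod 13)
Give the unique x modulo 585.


Moduli 9, 5, 13 are pairwise coprime; by CRT there is a unique solution modulo M = 9 · 5 · 13 = 585.
Solve pairwise, accumulating the modulus:
  Start with x ≡ 1 (mod 9).
  Combine with x ≡ 2 (mod 5): since gcd(9, 5) = 1, we get a unique residue mod 45.
    Write x = 1 + 9·t and substitute into x ≡ 2 (mod 5): 9·t ≡ 2 − 1 = 1 (mod 5).
    Reduce coefficients mod 5: 4·t ≡ 1 (mod 5).
    The inverse of 4 mod 5 is 4 (since 4·4 = 16 = 3·5 + 1), so t ≡ 4·1 = 4 ≡ 4 (mod 5).
    Then x = 1 + 9·4 = 37, valid modulo lcm(9, 5) = 45: x ≡ 37 (mod 45).
  Combine with x ≡ 2 (mod 13): since gcd(45, 13) = 1, we get a unique residue mod 585.
    Write x = 37 + 45·t and substitute into x ≡ 2 (mod 13): 45·t ≡ 2 − 37 = -35 (mod 13).
    Reduce coefficients mod 13: 6·t ≡ 4 (mod 13).
    The inverse of 6 mod 13 is 11 (since 6·11 = 66 = 5·13 + 1), so t ≡ 11·4 = 44 ≡ 5 (mod 13).
    Then x = 37 + 45·5 = 262, valid modulo lcm(45, 13) = 585: x ≡ 262 (mod 585).
Verify: 262 mod 9 = 1 ✓, 262 mod 5 = 2 ✓, 262 mod 13 = 2 ✓.

x ≡ 262 (mod 585).


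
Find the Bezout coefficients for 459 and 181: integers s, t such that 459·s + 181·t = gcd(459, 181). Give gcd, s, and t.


Euclidean algorithm on (459, 181) — divide until remainder is 0:
  459 = 2 · 181 + 97
  181 = 1 · 97 + 84
  97 = 1 · 84 + 13
  84 = 6 · 13 + 6
  13 = 2 · 6 + 1
  6 = 6 · 1 + 0
gcd(459, 181) = 1.
Track Bezout coefficients alongside the remainders: start with r₀ = 459 = a·1 + b·0 (s = 1, t = 0) and r₁ = 181 = a·0 + b·1 (s = 0, t = 1); each new remainder r_{k+1} = r_{k-1} − q_k·r_k inherits s_{k+1} = s_{k-1} − q_k·s_k, t_{k+1} = t_{k-1} − q_k·t_k, so r_k = a·s_k + b·t_k at every step:
  q = 2: r = 97, s = 1 − 2·0 = 1, t = 0 − 2·1 = -2  (check: 459·1 + 181·(-2) = 97)
  q = 1: r = 84, s = 0 − 1·1 = -1, t = 1 − 1·(-2) = 3  (check: 459·(-1) + 181·3 = 84)
  q = 1: r = 13, s = 1 − 1·(-1) = 2, t = -2 − 1·3 = -5  (check: 459·2 + 181·(-5) = 13)
  q = 6: r = 6, s = -1 − 6·2 = -13, t = 3 − 6·(-5) = 33  (check: 459·(-13) + 181·33 = 6)
  q = 2: r = 1, s = 2 − 2·(-13) = 28, t = -5 − 2·33 = -71  (check: 459·28 + 181·(-71) = 1)
The row with r = 1 (the gcd) gives the Bezout coefficients s = 28, t = -71.
Result: 459 · (28) + 181 · (-71) = 1.

gcd(459, 181) = 1; s = 28, t = -71 (check: 459·28 + 181·(-71) = 1).


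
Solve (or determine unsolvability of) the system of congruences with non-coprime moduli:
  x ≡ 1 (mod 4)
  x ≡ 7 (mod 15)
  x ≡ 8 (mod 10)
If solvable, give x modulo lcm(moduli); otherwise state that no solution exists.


Moduli 4, 15, 10 are not pairwise coprime, so CRT works modulo lcm(m_i) when all pairwise compatibility conditions hold.
Pairwise compatibility: gcd(m_i, m_j) must divide a_i - a_j for every pair.
Merge one congruence at a time:
  Start: x ≡ 1 (mod 4).
  Combine with x ≡ 7 (mod 15): gcd(4, 15) = 1; 7 - 1 = 6, which IS divisible by 1, so compatible.
    Write x = 1 + 4·t and substitute into x ≡ 7 (mod 15): 4·t ≡ 7 − 1 = 6 (mod 15).
    The inverse of 4 mod 15 is 4 (since 4·4 = 16 = 1·15 + 1), so t ≡ 4·6 = 24 ≡ 9 (mod 15).
    Then x = 1 + 4·9 = 37, valid modulo lcm(4, 15) = 60: x ≡ 37 (mod 60).
  Combine with x ≡ 8 (mod 10): gcd(60, 10) = 10, and 8 - 37 = -29 is NOT divisible by 10.
    ⇒ system is inconsistent (no integer solution).

No solution (the system is inconsistent).


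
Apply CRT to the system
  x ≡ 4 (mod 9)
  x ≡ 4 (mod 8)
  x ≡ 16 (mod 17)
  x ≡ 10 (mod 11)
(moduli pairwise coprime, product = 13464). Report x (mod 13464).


Product of moduli M = 9 · 8 · 17 · 11 = 13464.
Merge one congruence at a time:
  Start: x ≡ 4 (mod 9).
  Combine with x ≡ 4 (mod 8); new modulus lcm = 72.
    Write x = 4 + 9·t and substitute into x ≡ 4 (mod 8): 9·t ≡ 4 − 4 = 0 (mod 8).
    Reduce coefficients mod 8: 1·t ≡ 0 (mod 8).
    So t ≡ 0 (mod 8).
    Then x = 4 + 9·0 = 4, valid modulo lcm(9, 8) = 72: x ≡ 4 (mod 72).
  Combine with x ≡ 16 (mod 17); new modulus lcm = 1224.
    Write x = 4 + 72·t and substitute into x ≡ 16 (mod 17): 72·t ≡ 16 − 4 = 12 (mod 17).
    Reduce coefficients mod 17: 4·t ≡ 12 (mod 17).
    The inverse of 4 mod 17 is 13 (since 4·13 = 52 = 3·17 + 1), so t ≡ 13·12 = 156 ≡ 3 (mod 17).
    Then x = 4 + 72·3 = 220, valid modulo lcm(72, 17) = 1224: x ≡ 220 (mod 1224).
  Combine with x ≡ 10 (mod 11); new modulus lcm = 13464.
    Write x = 220 + 1224·t and substitute into x ≡ 10 (mod 11): 1224·t ≡ 10 − 220 = -210 (mod 11).
    Reduce coefficients mod 11: 3·t ≡ 10 (mod 11).
    The inverse of 3 mod 11 is 4 (since 3·4 = 12 = 1·11 + 1), so t ≡ 4·10 = 40 ≡ 7 (mod 11).
    Then x = 220 + 1224·7 = 8788, valid modulo lcm(1224, 11) = 13464: x ≡ 8788 (mod 13464).
Verify against each original: 8788 mod 9 = 4, 8788 mod 8 = 4, 8788 mod 17 = 16, 8788 mod 11 = 10.

x ≡ 8788 (mod 13464).
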